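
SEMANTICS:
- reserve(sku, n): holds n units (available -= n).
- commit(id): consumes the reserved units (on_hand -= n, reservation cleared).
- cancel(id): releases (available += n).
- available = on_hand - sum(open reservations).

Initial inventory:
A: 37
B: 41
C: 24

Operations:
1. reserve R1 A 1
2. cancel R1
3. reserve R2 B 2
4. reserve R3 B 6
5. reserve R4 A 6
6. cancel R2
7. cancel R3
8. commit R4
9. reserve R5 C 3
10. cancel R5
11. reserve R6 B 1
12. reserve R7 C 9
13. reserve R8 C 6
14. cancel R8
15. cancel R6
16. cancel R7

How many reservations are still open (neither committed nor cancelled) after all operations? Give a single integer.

Answer: 0

Derivation:
Step 1: reserve R1 A 1 -> on_hand[A=37 B=41 C=24] avail[A=36 B=41 C=24] open={R1}
Step 2: cancel R1 -> on_hand[A=37 B=41 C=24] avail[A=37 B=41 C=24] open={}
Step 3: reserve R2 B 2 -> on_hand[A=37 B=41 C=24] avail[A=37 B=39 C=24] open={R2}
Step 4: reserve R3 B 6 -> on_hand[A=37 B=41 C=24] avail[A=37 B=33 C=24] open={R2,R3}
Step 5: reserve R4 A 6 -> on_hand[A=37 B=41 C=24] avail[A=31 B=33 C=24] open={R2,R3,R4}
Step 6: cancel R2 -> on_hand[A=37 B=41 C=24] avail[A=31 B=35 C=24] open={R3,R4}
Step 7: cancel R3 -> on_hand[A=37 B=41 C=24] avail[A=31 B=41 C=24] open={R4}
Step 8: commit R4 -> on_hand[A=31 B=41 C=24] avail[A=31 B=41 C=24] open={}
Step 9: reserve R5 C 3 -> on_hand[A=31 B=41 C=24] avail[A=31 B=41 C=21] open={R5}
Step 10: cancel R5 -> on_hand[A=31 B=41 C=24] avail[A=31 B=41 C=24] open={}
Step 11: reserve R6 B 1 -> on_hand[A=31 B=41 C=24] avail[A=31 B=40 C=24] open={R6}
Step 12: reserve R7 C 9 -> on_hand[A=31 B=41 C=24] avail[A=31 B=40 C=15] open={R6,R7}
Step 13: reserve R8 C 6 -> on_hand[A=31 B=41 C=24] avail[A=31 B=40 C=9] open={R6,R7,R8}
Step 14: cancel R8 -> on_hand[A=31 B=41 C=24] avail[A=31 B=40 C=15] open={R6,R7}
Step 15: cancel R6 -> on_hand[A=31 B=41 C=24] avail[A=31 B=41 C=15] open={R7}
Step 16: cancel R7 -> on_hand[A=31 B=41 C=24] avail[A=31 B=41 C=24] open={}
Open reservations: [] -> 0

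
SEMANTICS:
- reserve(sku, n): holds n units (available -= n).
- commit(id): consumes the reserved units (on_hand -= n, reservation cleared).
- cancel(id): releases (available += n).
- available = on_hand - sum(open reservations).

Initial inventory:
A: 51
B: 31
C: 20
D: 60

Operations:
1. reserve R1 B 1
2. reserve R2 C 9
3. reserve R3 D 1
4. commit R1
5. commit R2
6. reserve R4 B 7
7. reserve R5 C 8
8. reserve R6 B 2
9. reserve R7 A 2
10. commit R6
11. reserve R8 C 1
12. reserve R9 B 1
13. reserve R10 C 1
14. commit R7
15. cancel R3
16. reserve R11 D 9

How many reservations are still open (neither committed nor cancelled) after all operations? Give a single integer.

Step 1: reserve R1 B 1 -> on_hand[A=51 B=31 C=20 D=60] avail[A=51 B=30 C=20 D=60] open={R1}
Step 2: reserve R2 C 9 -> on_hand[A=51 B=31 C=20 D=60] avail[A=51 B=30 C=11 D=60] open={R1,R2}
Step 3: reserve R3 D 1 -> on_hand[A=51 B=31 C=20 D=60] avail[A=51 B=30 C=11 D=59] open={R1,R2,R3}
Step 4: commit R1 -> on_hand[A=51 B=30 C=20 D=60] avail[A=51 B=30 C=11 D=59] open={R2,R3}
Step 5: commit R2 -> on_hand[A=51 B=30 C=11 D=60] avail[A=51 B=30 C=11 D=59] open={R3}
Step 6: reserve R4 B 7 -> on_hand[A=51 B=30 C=11 D=60] avail[A=51 B=23 C=11 D=59] open={R3,R4}
Step 7: reserve R5 C 8 -> on_hand[A=51 B=30 C=11 D=60] avail[A=51 B=23 C=3 D=59] open={R3,R4,R5}
Step 8: reserve R6 B 2 -> on_hand[A=51 B=30 C=11 D=60] avail[A=51 B=21 C=3 D=59] open={R3,R4,R5,R6}
Step 9: reserve R7 A 2 -> on_hand[A=51 B=30 C=11 D=60] avail[A=49 B=21 C=3 D=59] open={R3,R4,R5,R6,R7}
Step 10: commit R6 -> on_hand[A=51 B=28 C=11 D=60] avail[A=49 B=21 C=3 D=59] open={R3,R4,R5,R7}
Step 11: reserve R8 C 1 -> on_hand[A=51 B=28 C=11 D=60] avail[A=49 B=21 C=2 D=59] open={R3,R4,R5,R7,R8}
Step 12: reserve R9 B 1 -> on_hand[A=51 B=28 C=11 D=60] avail[A=49 B=20 C=2 D=59] open={R3,R4,R5,R7,R8,R9}
Step 13: reserve R10 C 1 -> on_hand[A=51 B=28 C=11 D=60] avail[A=49 B=20 C=1 D=59] open={R10,R3,R4,R5,R7,R8,R9}
Step 14: commit R7 -> on_hand[A=49 B=28 C=11 D=60] avail[A=49 B=20 C=1 D=59] open={R10,R3,R4,R5,R8,R9}
Step 15: cancel R3 -> on_hand[A=49 B=28 C=11 D=60] avail[A=49 B=20 C=1 D=60] open={R10,R4,R5,R8,R9}
Step 16: reserve R11 D 9 -> on_hand[A=49 B=28 C=11 D=60] avail[A=49 B=20 C=1 D=51] open={R10,R11,R4,R5,R8,R9}
Open reservations: ['R10', 'R11', 'R4', 'R5', 'R8', 'R9'] -> 6

Answer: 6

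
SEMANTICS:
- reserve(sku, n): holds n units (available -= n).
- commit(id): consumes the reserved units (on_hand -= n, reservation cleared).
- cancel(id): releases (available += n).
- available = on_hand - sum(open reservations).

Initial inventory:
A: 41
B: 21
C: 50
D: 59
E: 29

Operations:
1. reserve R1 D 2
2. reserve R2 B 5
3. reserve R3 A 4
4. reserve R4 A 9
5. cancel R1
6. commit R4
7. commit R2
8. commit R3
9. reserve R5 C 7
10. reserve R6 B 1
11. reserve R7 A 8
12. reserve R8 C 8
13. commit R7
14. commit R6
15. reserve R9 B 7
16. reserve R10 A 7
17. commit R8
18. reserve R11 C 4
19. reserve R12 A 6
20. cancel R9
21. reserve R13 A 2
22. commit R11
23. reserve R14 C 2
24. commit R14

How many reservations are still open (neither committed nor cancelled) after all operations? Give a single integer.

Answer: 4

Derivation:
Step 1: reserve R1 D 2 -> on_hand[A=41 B=21 C=50 D=59 E=29] avail[A=41 B=21 C=50 D=57 E=29] open={R1}
Step 2: reserve R2 B 5 -> on_hand[A=41 B=21 C=50 D=59 E=29] avail[A=41 B=16 C=50 D=57 E=29] open={R1,R2}
Step 3: reserve R3 A 4 -> on_hand[A=41 B=21 C=50 D=59 E=29] avail[A=37 B=16 C=50 D=57 E=29] open={R1,R2,R3}
Step 4: reserve R4 A 9 -> on_hand[A=41 B=21 C=50 D=59 E=29] avail[A=28 B=16 C=50 D=57 E=29] open={R1,R2,R3,R4}
Step 5: cancel R1 -> on_hand[A=41 B=21 C=50 D=59 E=29] avail[A=28 B=16 C=50 D=59 E=29] open={R2,R3,R4}
Step 6: commit R4 -> on_hand[A=32 B=21 C=50 D=59 E=29] avail[A=28 B=16 C=50 D=59 E=29] open={R2,R3}
Step 7: commit R2 -> on_hand[A=32 B=16 C=50 D=59 E=29] avail[A=28 B=16 C=50 D=59 E=29] open={R3}
Step 8: commit R3 -> on_hand[A=28 B=16 C=50 D=59 E=29] avail[A=28 B=16 C=50 D=59 E=29] open={}
Step 9: reserve R5 C 7 -> on_hand[A=28 B=16 C=50 D=59 E=29] avail[A=28 B=16 C=43 D=59 E=29] open={R5}
Step 10: reserve R6 B 1 -> on_hand[A=28 B=16 C=50 D=59 E=29] avail[A=28 B=15 C=43 D=59 E=29] open={R5,R6}
Step 11: reserve R7 A 8 -> on_hand[A=28 B=16 C=50 D=59 E=29] avail[A=20 B=15 C=43 D=59 E=29] open={R5,R6,R7}
Step 12: reserve R8 C 8 -> on_hand[A=28 B=16 C=50 D=59 E=29] avail[A=20 B=15 C=35 D=59 E=29] open={R5,R6,R7,R8}
Step 13: commit R7 -> on_hand[A=20 B=16 C=50 D=59 E=29] avail[A=20 B=15 C=35 D=59 E=29] open={R5,R6,R8}
Step 14: commit R6 -> on_hand[A=20 B=15 C=50 D=59 E=29] avail[A=20 B=15 C=35 D=59 E=29] open={R5,R8}
Step 15: reserve R9 B 7 -> on_hand[A=20 B=15 C=50 D=59 E=29] avail[A=20 B=8 C=35 D=59 E=29] open={R5,R8,R9}
Step 16: reserve R10 A 7 -> on_hand[A=20 B=15 C=50 D=59 E=29] avail[A=13 B=8 C=35 D=59 E=29] open={R10,R5,R8,R9}
Step 17: commit R8 -> on_hand[A=20 B=15 C=42 D=59 E=29] avail[A=13 B=8 C=35 D=59 E=29] open={R10,R5,R9}
Step 18: reserve R11 C 4 -> on_hand[A=20 B=15 C=42 D=59 E=29] avail[A=13 B=8 C=31 D=59 E=29] open={R10,R11,R5,R9}
Step 19: reserve R12 A 6 -> on_hand[A=20 B=15 C=42 D=59 E=29] avail[A=7 B=8 C=31 D=59 E=29] open={R10,R11,R12,R5,R9}
Step 20: cancel R9 -> on_hand[A=20 B=15 C=42 D=59 E=29] avail[A=7 B=15 C=31 D=59 E=29] open={R10,R11,R12,R5}
Step 21: reserve R13 A 2 -> on_hand[A=20 B=15 C=42 D=59 E=29] avail[A=5 B=15 C=31 D=59 E=29] open={R10,R11,R12,R13,R5}
Step 22: commit R11 -> on_hand[A=20 B=15 C=38 D=59 E=29] avail[A=5 B=15 C=31 D=59 E=29] open={R10,R12,R13,R5}
Step 23: reserve R14 C 2 -> on_hand[A=20 B=15 C=38 D=59 E=29] avail[A=5 B=15 C=29 D=59 E=29] open={R10,R12,R13,R14,R5}
Step 24: commit R14 -> on_hand[A=20 B=15 C=36 D=59 E=29] avail[A=5 B=15 C=29 D=59 E=29] open={R10,R12,R13,R5}
Open reservations: ['R10', 'R12', 'R13', 'R5'] -> 4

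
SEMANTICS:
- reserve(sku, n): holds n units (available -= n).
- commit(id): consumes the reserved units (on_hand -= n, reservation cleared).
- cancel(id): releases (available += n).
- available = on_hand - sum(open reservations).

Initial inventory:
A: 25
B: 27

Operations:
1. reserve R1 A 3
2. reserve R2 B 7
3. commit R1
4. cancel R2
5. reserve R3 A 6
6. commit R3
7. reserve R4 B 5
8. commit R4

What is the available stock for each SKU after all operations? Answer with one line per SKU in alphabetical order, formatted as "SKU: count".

Answer: A: 16
B: 22

Derivation:
Step 1: reserve R1 A 3 -> on_hand[A=25 B=27] avail[A=22 B=27] open={R1}
Step 2: reserve R2 B 7 -> on_hand[A=25 B=27] avail[A=22 B=20] open={R1,R2}
Step 3: commit R1 -> on_hand[A=22 B=27] avail[A=22 B=20] open={R2}
Step 4: cancel R2 -> on_hand[A=22 B=27] avail[A=22 B=27] open={}
Step 5: reserve R3 A 6 -> on_hand[A=22 B=27] avail[A=16 B=27] open={R3}
Step 6: commit R3 -> on_hand[A=16 B=27] avail[A=16 B=27] open={}
Step 7: reserve R4 B 5 -> on_hand[A=16 B=27] avail[A=16 B=22] open={R4}
Step 8: commit R4 -> on_hand[A=16 B=22] avail[A=16 B=22] open={}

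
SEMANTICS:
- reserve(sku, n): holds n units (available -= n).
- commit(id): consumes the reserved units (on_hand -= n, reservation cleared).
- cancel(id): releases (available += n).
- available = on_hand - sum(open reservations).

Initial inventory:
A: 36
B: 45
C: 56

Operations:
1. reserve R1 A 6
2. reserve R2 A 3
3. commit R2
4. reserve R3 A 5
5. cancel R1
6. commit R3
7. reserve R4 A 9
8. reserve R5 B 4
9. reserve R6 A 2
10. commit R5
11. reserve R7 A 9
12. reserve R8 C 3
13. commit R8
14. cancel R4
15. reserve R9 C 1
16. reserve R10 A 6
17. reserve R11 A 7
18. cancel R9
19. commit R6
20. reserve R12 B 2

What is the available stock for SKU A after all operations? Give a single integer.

Step 1: reserve R1 A 6 -> on_hand[A=36 B=45 C=56] avail[A=30 B=45 C=56] open={R1}
Step 2: reserve R2 A 3 -> on_hand[A=36 B=45 C=56] avail[A=27 B=45 C=56] open={R1,R2}
Step 3: commit R2 -> on_hand[A=33 B=45 C=56] avail[A=27 B=45 C=56] open={R1}
Step 4: reserve R3 A 5 -> on_hand[A=33 B=45 C=56] avail[A=22 B=45 C=56] open={R1,R3}
Step 5: cancel R1 -> on_hand[A=33 B=45 C=56] avail[A=28 B=45 C=56] open={R3}
Step 6: commit R3 -> on_hand[A=28 B=45 C=56] avail[A=28 B=45 C=56] open={}
Step 7: reserve R4 A 9 -> on_hand[A=28 B=45 C=56] avail[A=19 B=45 C=56] open={R4}
Step 8: reserve R5 B 4 -> on_hand[A=28 B=45 C=56] avail[A=19 B=41 C=56] open={R4,R5}
Step 9: reserve R6 A 2 -> on_hand[A=28 B=45 C=56] avail[A=17 B=41 C=56] open={R4,R5,R6}
Step 10: commit R5 -> on_hand[A=28 B=41 C=56] avail[A=17 B=41 C=56] open={R4,R6}
Step 11: reserve R7 A 9 -> on_hand[A=28 B=41 C=56] avail[A=8 B=41 C=56] open={R4,R6,R7}
Step 12: reserve R8 C 3 -> on_hand[A=28 B=41 C=56] avail[A=8 B=41 C=53] open={R4,R6,R7,R8}
Step 13: commit R8 -> on_hand[A=28 B=41 C=53] avail[A=8 B=41 C=53] open={R4,R6,R7}
Step 14: cancel R4 -> on_hand[A=28 B=41 C=53] avail[A=17 B=41 C=53] open={R6,R7}
Step 15: reserve R9 C 1 -> on_hand[A=28 B=41 C=53] avail[A=17 B=41 C=52] open={R6,R7,R9}
Step 16: reserve R10 A 6 -> on_hand[A=28 B=41 C=53] avail[A=11 B=41 C=52] open={R10,R6,R7,R9}
Step 17: reserve R11 A 7 -> on_hand[A=28 B=41 C=53] avail[A=4 B=41 C=52] open={R10,R11,R6,R7,R9}
Step 18: cancel R9 -> on_hand[A=28 B=41 C=53] avail[A=4 B=41 C=53] open={R10,R11,R6,R7}
Step 19: commit R6 -> on_hand[A=26 B=41 C=53] avail[A=4 B=41 C=53] open={R10,R11,R7}
Step 20: reserve R12 B 2 -> on_hand[A=26 B=41 C=53] avail[A=4 B=39 C=53] open={R10,R11,R12,R7}
Final available[A] = 4

Answer: 4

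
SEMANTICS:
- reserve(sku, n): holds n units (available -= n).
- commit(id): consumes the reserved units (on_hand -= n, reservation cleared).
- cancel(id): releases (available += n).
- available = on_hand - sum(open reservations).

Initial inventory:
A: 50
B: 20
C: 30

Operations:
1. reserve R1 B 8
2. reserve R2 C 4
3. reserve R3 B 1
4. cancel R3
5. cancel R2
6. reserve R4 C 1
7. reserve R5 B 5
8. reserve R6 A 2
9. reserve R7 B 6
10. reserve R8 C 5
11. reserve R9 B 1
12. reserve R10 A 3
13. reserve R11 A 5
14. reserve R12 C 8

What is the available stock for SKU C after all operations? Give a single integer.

Step 1: reserve R1 B 8 -> on_hand[A=50 B=20 C=30] avail[A=50 B=12 C=30] open={R1}
Step 2: reserve R2 C 4 -> on_hand[A=50 B=20 C=30] avail[A=50 B=12 C=26] open={R1,R2}
Step 3: reserve R3 B 1 -> on_hand[A=50 B=20 C=30] avail[A=50 B=11 C=26] open={R1,R2,R3}
Step 4: cancel R3 -> on_hand[A=50 B=20 C=30] avail[A=50 B=12 C=26] open={R1,R2}
Step 5: cancel R2 -> on_hand[A=50 B=20 C=30] avail[A=50 B=12 C=30] open={R1}
Step 6: reserve R4 C 1 -> on_hand[A=50 B=20 C=30] avail[A=50 B=12 C=29] open={R1,R4}
Step 7: reserve R5 B 5 -> on_hand[A=50 B=20 C=30] avail[A=50 B=7 C=29] open={R1,R4,R5}
Step 8: reserve R6 A 2 -> on_hand[A=50 B=20 C=30] avail[A=48 B=7 C=29] open={R1,R4,R5,R6}
Step 9: reserve R7 B 6 -> on_hand[A=50 B=20 C=30] avail[A=48 B=1 C=29] open={R1,R4,R5,R6,R7}
Step 10: reserve R8 C 5 -> on_hand[A=50 B=20 C=30] avail[A=48 B=1 C=24] open={R1,R4,R5,R6,R7,R8}
Step 11: reserve R9 B 1 -> on_hand[A=50 B=20 C=30] avail[A=48 B=0 C=24] open={R1,R4,R5,R6,R7,R8,R9}
Step 12: reserve R10 A 3 -> on_hand[A=50 B=20 C=30] avail[A=45 B=0 C=24] open={R1,R10,R4,R5,R6,R7,R8,R9}
Step 13: reserve R11 A 5 -> on_hand[A=50 B=20 C=30] avail[A=40 B=0 C=24] open={R1,R10,R11,R4,R5,R6,R7,R8,R9}
Step 14: reserve R12 C 8 -> on_hand[A=50 B=20 C=30] avail[A=40 B=0 C=16] open={R1,R10,R11,R12,R4,R5,R6,R7,R8,R9}
Final available[C] = 16

Answer: 16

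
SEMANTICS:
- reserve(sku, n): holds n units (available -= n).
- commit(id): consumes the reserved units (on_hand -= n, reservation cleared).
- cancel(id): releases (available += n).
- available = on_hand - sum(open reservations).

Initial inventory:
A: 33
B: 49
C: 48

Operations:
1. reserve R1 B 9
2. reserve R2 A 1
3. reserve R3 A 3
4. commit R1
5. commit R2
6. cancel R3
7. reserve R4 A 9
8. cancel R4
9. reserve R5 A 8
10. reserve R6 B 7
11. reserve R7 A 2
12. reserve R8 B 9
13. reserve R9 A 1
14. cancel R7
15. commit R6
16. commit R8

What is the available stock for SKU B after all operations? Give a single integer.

Step 1: reserve R1 B 9 -> on_hand[A=33 B=49 C=48] avail[A=33 B=40 C=48] open={R1}
Step 2: reserve R2 A 1 -> on_hand[A=33 B=49 C=48] avail[A=32 B=40 C=48] open={R1,R2}
Step 3: reserve R3 A 3 -> on_hand[A=33 B=49 C=48] avail[A=29 B=40 C=48] open={R1,R2,R3}
Step 4: commit R1 -> on_hand[A=33 B=40 C=48] avail[A=29 B=40 C=48] open={R2,R3}
Step 5: commit R2 -> on_hand[A=32 B=40 C=48] avail[A=29 B=40 C=48] open={R3}
Step 6: cancel R3 -> on_hand[A=32 B=40 C=48] avail[A=32 B=40 C=48] open={}
Step 7: reserve R4 A 9 -> on_hand[A=32 B=40 C=48] avail[A=23 B=40 C=48] open={R4}
Step 8: cancel R4 -> on_hand[A=32 B=40 C=48] avail[A=32 B=40 C=48] open={}
Step 9: reserve R5 A 8 -> on_hand[A=32 B=40 C=48] avail[A=24 B=40 C=48] open={R5}
Step 10: reserve R6 B 7 -> on_hand[A=32 B=40 C=48] avail[A=24 B=33 C=48] open={R5,R6}
Step 11: reserve R7 A 2 -> on_hand[A=32 B=40 C=48] avail[A=22 B=33 C=48] open={R5,R6,R7}
Step 12: reserve R8 B 9 -> on_hand[A=32 B=40 C=48] avail[A=22 B=24 C=48] open={R5,R6,R7,R8}
Step 13: reserve R9 A 1 -> on_hand[A=32 B=40 C=48] avail[A=21 B=24 C=48] open={R5,R6,R7,R8,R9}
Step 14: cancel R7 -> on_hand[A=32 B=40 C=48] avail[A=23 B=24 C=48] open={R5,R6,R8,R9}
Step 15: commit R6 -> on_hand[A=32 B=33 C=48] avail[A=23 B=24 C=48] open={R5,R8,R9}
Step 16: commit R8 -> on_hand[A=32 B=24 C=48] avail[A=23 B=24 C=48] open={R5,R9}
Final available[B] = 24

Answer: 24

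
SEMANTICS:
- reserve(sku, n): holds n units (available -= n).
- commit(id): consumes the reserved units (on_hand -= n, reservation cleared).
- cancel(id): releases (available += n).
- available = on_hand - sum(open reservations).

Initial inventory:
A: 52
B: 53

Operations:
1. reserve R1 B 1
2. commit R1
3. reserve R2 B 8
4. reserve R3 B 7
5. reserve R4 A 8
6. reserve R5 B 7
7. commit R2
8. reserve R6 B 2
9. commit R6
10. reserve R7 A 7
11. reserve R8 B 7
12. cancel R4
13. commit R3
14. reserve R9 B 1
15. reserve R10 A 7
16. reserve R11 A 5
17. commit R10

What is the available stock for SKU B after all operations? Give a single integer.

Answer: 20

Derivation:
Step 1: reserve R1 B 1 -> on_hand[A=52 B=53] avail[A=52 B=52] open={R1}
Step 2: commit R1 -> on_hand[A=52 B=52] avail[A=52 B=52] open={}
Step 3: reserve R2 B 8 -> on_hand[A=52 B=52] avail[A=52 B=44] open={R2}
Step 4: reserve R3 B 7 -> on_hand[A=52 B=52] avail[A=52 B=37] open={R2,R3}
Step 5: reserve R4 A 8 -> on_hand[A=52 B=52] avail[A=44 B=37] open={R2,R3,R4}
Step 6: reserve R5 B 7 -> on_hand[A=52 B=52] avail[A=44 B=30] open={R2,R3,R4,R5}
Step 7: commit R2 -> on_hand[A=52 B=44] avail[A=44 B=30] open={R3,R4,R5}
Step 8: reserve R6 B 2 -> on_hand[A=52 B=44] avail[A=44 B=28] open={R3,R4,R5,R6}
Step 9: commit R6 -> on_hand[A=52 B=42] avail[A=44 B=28] open={R3,R4,R5}
Step 10: reserve R7 A 7 -> on_hand[A=52 B=42] avail[A=37 B=28] open={R3,R4,R5,R7}
Step 11: reserve R8 B 7 -> on_hand[A=52 B=42] avail[A=37 B=21] open={R3,R4,R5,R7,R8}
Step 12: cancel R4 -> on_hand[A=52 B=42] avail[A=45 B=21] open={R3,R5,R7,R8}
Step 13: commit R3 -> on_hand[A=52 B=35] avail[A=45 B=21] open={R5,R7,R8}
Step 14: reserve R9 B 1 -> on_hand[A=52 B=35] avail[A=45 B=20] open={R5,R7,R8,R9}
Step 15: reserve R10 A 7 -> on_hand[A=52 B=35] avail[A=38 B=20] open={R10,R5,R7,R8,R9}
Step 16: reserve R11 A 5 -> on_hand[A=52 B=35] avail[A=33 B=20] open={R10,R11,R5,R7,R8,R9}
Step 17: commit R10 -> on_hand[A=45 B=35] avail[A=33 B=20] open={R11,R5,R7,R8,R9}
Final available[B] = 20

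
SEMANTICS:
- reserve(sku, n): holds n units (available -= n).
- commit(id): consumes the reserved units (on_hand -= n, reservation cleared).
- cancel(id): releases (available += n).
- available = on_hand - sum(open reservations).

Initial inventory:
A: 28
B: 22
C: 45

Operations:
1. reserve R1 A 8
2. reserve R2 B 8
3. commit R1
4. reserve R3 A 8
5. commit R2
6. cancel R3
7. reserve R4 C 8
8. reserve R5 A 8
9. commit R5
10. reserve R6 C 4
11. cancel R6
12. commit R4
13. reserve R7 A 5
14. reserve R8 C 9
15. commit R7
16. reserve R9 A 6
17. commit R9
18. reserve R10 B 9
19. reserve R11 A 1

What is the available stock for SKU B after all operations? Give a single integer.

Answer: 5

Derivation:
Step 1: reserve R1 A 8 -> on_hand[A=28 B=22 C=45] avail[A=20 B=22 C=45] open={R1}
Step 2: reserve R2 B 8 -> on_hand[A=28 B=22 C=45] avail[A=20 B=14 C=45] open={R1,R2}
Step 3: commit R1 -> on_hand[A=20 B=22 C=45] avail[A=20 B=14 C=45] open={R2}
Step 4: reserve R3 A 8 -> on_hand[A=20 B=22 C=45] avail[A=12 B=14 C=45] open={R2,R3}
Step 5: commit R2 -> on_hand[A=20 B=14 C=45] avail[A=12 B=14 C=45] open={R3}
Step 6: cancel R3 -> on_hand[A=20 B=14 C=45] avail[A=20 B=14 C=45] open={}
Step 7: reserve R4 C 8 -> on_hand[A=20 B=14 C=45] avail[A=20 B=14 C=37] open={R4}
Step 8: reserve R5 A 8 -> on_hand[A=20 B=14 C=45] avail[A=12 B=14 C=37] open={R4,R5}
Step 9: commit R5 -> on_hand[A=12 B=14 C=45] avail[A=12 B=14 C=37] open={R4}
Step 10: reserve R6 C 4 -> on_hand[A=12 B=14 C=45] avail[A=12 B=14 C=33] open={R4,R6}
Step 11: cancel R6 -> on_hand[A=12 B=14 C=45] avail[A=12 B=14 C=37] open={R4}
Step 12: commit R4 -> on_hand[A=12 B=14 C=37] avail[A=12 B=14 C=37] open={}
Step 13: reserve R7 A 5 -> on_hand[A=12 B=14 C=37] avail[A=7 B=14 C=37] open={R7}
Step 14: reserve R8 C 9 -> on_hand[A=12 B=14 C=37] avail[A=7 B=14 C=28] open={R7,R8}
Step 15: commit R7 -> on_hand[A=7 B=14 C=37] avail[A=7 B=14 C=28] open={R8}
Step 16: reserve R9 A 6 -> on_hand[A=7 B=14 C=37] avail[A=1 B=14 C=28] open={R8,R9}
Step 17: commit R9 -> on_hand[A=1 B=14 C=37] avail[A=1 B=14 C=28] open={R8}
Step 18: reserve R10 B 9 -> on_hand[A=1 B=14 C=37] avail[A=1 B=5 C=28] open={R10,R8}
Step 19: reserve R11 A 1 -> on_hand[A=1 B=14 C=37] avail[A=0 B=5 C=28] open={R10,R11,R8}
Final available[B] = 5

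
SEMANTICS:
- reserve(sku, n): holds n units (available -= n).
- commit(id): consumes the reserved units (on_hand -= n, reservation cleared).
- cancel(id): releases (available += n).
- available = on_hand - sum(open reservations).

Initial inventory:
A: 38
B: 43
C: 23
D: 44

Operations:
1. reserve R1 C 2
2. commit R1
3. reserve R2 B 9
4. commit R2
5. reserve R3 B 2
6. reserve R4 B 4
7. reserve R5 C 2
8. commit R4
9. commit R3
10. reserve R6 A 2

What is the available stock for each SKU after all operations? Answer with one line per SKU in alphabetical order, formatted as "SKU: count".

Step 1: reserve R1 C 2 -> on_hand[A=38 B=43 C=23 D=44] avail[A=38 B=43 C=21 D=44] open={R1}
Step 2: commit R1 -> on_hand[A=38 B=43 C=21 D=44] avail[A=38 B=43 C=21 D=44] open={}
Step 3: reserve R2 B 9 -> on_hand[A=38 B=43 C=21 D=44] avail[A=38 B=34 C=21 D=44] open={R2}
Step 4: commit R2 -> on_hand[A=38 B=34 C=21 D=44] avail[A=38 B=34 C=21 D=44] open={}
Step 5: reserve R3 B 2 -> on_hand[A=38 B=34 C=21 D=44] avail[A=38 B=32 C=21 D=44] open={R3}
Step 6: reserve R4 B 4 -> on_hand[A=38 B=34 C=21 D=44] avail[A=38 B=28 C=21 D=44] open={R3,R4}
Step 7: reserve R5 C 2 -> on_hand[A=38 B=34 C=21 D=44] avail[A=38 B=28 C=19 D=44] open={R3,R4,R5}
Step 8: commit R4 -> on_hand[A=38 B=30 C=21 D=44] avail[A=38 B=28 C=19 D=44] open={R3,R5}
Step 9: commit R3 -> on_hand[A=38 B=28 C=21 D=44] avail[A=38 B=28 C=19 D=44] open={R5}
Step 10: reserve R6 A 2 -> on_hand[A=38 B=28 C=21 D=44] avail[A=36 B=28 C=19 D=44] open={R5,R6}

Answer: A: 36
B: 28
C: 19
D: 44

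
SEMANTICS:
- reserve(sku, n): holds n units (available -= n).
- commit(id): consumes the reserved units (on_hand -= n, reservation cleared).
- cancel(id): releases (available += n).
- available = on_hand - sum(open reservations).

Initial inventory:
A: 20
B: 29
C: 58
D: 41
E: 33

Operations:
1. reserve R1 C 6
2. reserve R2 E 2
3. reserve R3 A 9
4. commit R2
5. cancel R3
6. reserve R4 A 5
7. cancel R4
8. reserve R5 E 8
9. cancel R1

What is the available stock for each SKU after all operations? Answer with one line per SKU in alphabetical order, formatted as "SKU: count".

Step 1: reserve R1 C 6 -> on_hand[A=20 B=29 C=58 D=41 E=33] avail[A=20 B=29 C=52 D=41 E=33] open={R1}
Step 2: reserve R2 E 2 -> on_hand[A=20 B=29 C=58 D=41 E=33] avail[A=20 B=29 C=52 D=41 E=31] open={R1,R2}
Step 3: reserve R3 A 9 -> on_hand[A=20 B=29 C=58 D=41 E=33] avail[A=11 B=29 C=52 D=41 E=31] open={R1,R2,R3}
Step 4: commit R2 -> on_hand[A=20 B=29 C=58 D=41 E=31] avail[A=11 B=29 C=52 D=41 E=31] open={R1,R3}
Step 5: cancel R3 -> on_hand[A=20 B=29 C=58 D=41 E=31] avail[A=20 B=29 C=52 D=41 E=31] open={R1}
Step 6: reserve R4 A 5 -> on_hand[A=20 B=29 C=58 D=41 E=31] avail[A=15 B=29 C=52 D=41 E=31] open={R1,R4}
Step 7: cancel R4 -> on_hand[A=20 B=29 C=58 D=41 E=31] avail[A=20 B=29 C=52 D=41 E=31] open={R1}
Step 8: reserve R5 E 8 -> on_hand[A=20 B=29 C=58 D=41 E=31] avail[A=20 B=29 C=52 D=41 E=23] open={R1,R5}
Step 9: cancel R1 -> on_hand[A=20 B=29 C=58 D=41 E=31] avail[A=20 B=29 C=58 D=41 E=23] open={R5}

Answer: A: 20
B: 29
C: 58
D: 41
E: 23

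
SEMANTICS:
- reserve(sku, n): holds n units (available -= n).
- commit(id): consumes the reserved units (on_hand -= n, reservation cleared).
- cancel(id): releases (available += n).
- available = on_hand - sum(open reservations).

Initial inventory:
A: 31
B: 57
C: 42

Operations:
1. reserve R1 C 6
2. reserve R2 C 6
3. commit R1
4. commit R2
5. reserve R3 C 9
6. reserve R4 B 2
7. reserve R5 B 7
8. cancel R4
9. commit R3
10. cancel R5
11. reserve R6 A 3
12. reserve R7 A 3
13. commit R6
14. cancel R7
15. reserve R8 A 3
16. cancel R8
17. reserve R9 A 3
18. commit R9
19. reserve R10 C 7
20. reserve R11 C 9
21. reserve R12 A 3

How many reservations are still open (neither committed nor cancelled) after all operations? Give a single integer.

Step 1: reserve R1 C 6 -> on_hand[A=31 B=57 C=42] avail[A=31 B=57 C=36] open={R1}
Step 2: reserve R2 C 6 -> on_hand[A=31 B=57 C=42] avail[A=31 B=57 C=30] open={R1,R2}
Step 3: commit R1 -> on_hand[A=31 B=57 C=36] avail[A=31 B=57 C=30] open={R2}
Step 4: commit R2 -> on_hand[A=31 B=57 C=30] avail[A=31 B=57 C=30] open={}
Step 5: reserve R3 C 9 -> on_hand[A=31 B=57 C=30] avail[A=31 B=57 C=21] open={R3}
Step 6: reserve R4 B 2 -> on_hand[A=31 B=57 C=30] avail[A=31 B=55 C=21] open={R3,R4}
Step 7: reserve R5 B 7 -> on_hand[A=31 B=57 C=30] avail[A=31 B=48 C=21] open={R3,R4,R5}
Step 8: cancel R4 -> on_hand[A=31 B=57 C=30] avail[A=31 B=50 C=21] open={R3,R5}
Step 9: commit R3 -> on_hand[A=31 B=57 C=21] avail[A=31 B=50 C=21] open={R5}
Step 10: cancel R5 -> on_hand[A=31 B=57 C=21] avail[A=31 B=57 C=21] open={}
Step 11: reserve R6 A 3 -> on_hand[A=31 B=57 C=21] avail[A=28 B=57 C=21] open={R6}
Step 12: reserve R7 A 3 -> on_hand[A=31 B=57 C=21] avail[A=25 B=57 C=21] open={R6,R7}
Step 13: commit R6 -> on_hand[A=28 B=57 C=21] avail[A=25 B=57 C=21] open={R7}
Step 14: cancel R7 -> on_hand[A=28 B=57 C=21] avail[A=28 B=57 C=21] open={}
Step 15: reserve R8 A 3 -> on_hand[A=28 B=57 C=21] avail[A=25 B=57 C=21] open={R8}
Step 16: cancel R8 -> on_hand[A=28 B=57 C=21] avail[A=28 B=57 C=21] open={}
Step 17: reserve R9 A 3 -> on_hand[A=28 B=57 C=21] avail[A=25 B=57 C=21] open={R9}
Step 18: commit R9 -> on_hand[A=25 B=57 C=21] avail[A=25 B=57 C=21] open={}
Step 19: reserve R10 C 7 -> on_hand[A=25 B=57 C=21] avail[A=25 B=57 C=14] open={R10}
Step 20: reserve R11 C 9 -> on_hand[A=25 B=57 C=21] avail[A=25 B=57 C=5] open={R10,R11}
Step 21: reserve R12 A 3 -> on_hand[A=25 B=57 C=21] avail[A=22 B=57 C=5] open={R10,R11,R12}
Open reservations: ['R10', 'R11', 'R12'] -> 3

Answer: 3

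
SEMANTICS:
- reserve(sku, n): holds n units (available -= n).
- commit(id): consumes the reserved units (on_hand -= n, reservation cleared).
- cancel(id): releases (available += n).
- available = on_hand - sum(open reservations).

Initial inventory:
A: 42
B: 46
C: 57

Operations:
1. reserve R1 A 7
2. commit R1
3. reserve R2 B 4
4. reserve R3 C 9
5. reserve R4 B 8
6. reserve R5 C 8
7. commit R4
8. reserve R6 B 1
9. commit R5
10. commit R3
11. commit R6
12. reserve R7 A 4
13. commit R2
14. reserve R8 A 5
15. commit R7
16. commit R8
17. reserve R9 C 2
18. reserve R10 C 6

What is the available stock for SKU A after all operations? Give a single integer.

Step 1: reserve R1 A 7 -> on_hand[A=42 B=46 C=57] avail[A=35 B=46 C=57] open={R1}
Step 2: commit R1 -> on_hand[A=35 B=46 C=57] avail[A=35 B=46 C=57] open={}
Step 3: reserve R2 B 4 -> on_hand[A=35 B=46 C=57] avail[A=35 B=42 C=57] open={R2}
Step 4: reserve R3 C 9 -> on_hand[A=35 B=46 C=57] avail[A=35 B=42 C=48] open={R2,R3}
Step 5: reserve R4 B 8 -> on_hand[A=35 B=46 C=57] avail[A=35 B=34 C=48] open={R2,R3,R4}
Step 6: reserve R5 C 8 -> on_hand[A=35 B=46 C=57] avail[A=35 B=34 C=40] open={R2,R3,R4,R5}
Step 7: commit R4 -> on_hand[A=35 B=38 C=57] avail[A=35 B=34 C=40] open={R2,R3,R5}
Step 8: reserve R6 B 1 -> on_hand[A=35 B=38 C=57] avail[A=35 B=33 C=40] open={R2,R3,R5,R6}
Step 9: commit R5 -> on_hand[A=35 B=38 C=49] avail[A=35 B=33 C=40] open={R2,R3,R6}
Step 10: commit R3 -> on_hand[A=35 B=38 C=40] avail[A=35 B=33 C=40] open={R2,R6}
Step 11: commit R6 -> on_hand[A=35 B=37 C=40] avail[A=35 B=33 C=40] open={R2}
Step 12: reserve R7 A 4 -> on_hand[A=35 B=37 C=40] avail[A=31 B=33 C=40] open={R2,R7}
Step 13: commit R2 -> on_hand[A=35 B=33 C=40] avail[A=31 B=33 C=40] open={R7}
Step 14: reserve R8 A 5 -> on_hand[A=35 B=33 C=40] avail[A=26 B=33 C=40] open={R7,R8}
Step 15: commit R7 -> on_hand[A=31 B=33 C=40] avail[A=26 B=33 C=40] open={R8}
Step 16: commit R8 -> on_hand[A=26 B=33 C=40] avail[A=26 B=33 C=40] open={}
Step 17: reserve R9 C 2 -> on_hand[A=26 B=33 C=40] avail[A=26 B=33 C=38] open={R9}
Step 18: reserve R10 C 6 -> on_hand[A=26 B=33 C=40] avail[A=26 B=33 C=32] open={R10,R9}
Final available[A] = 26

Answer: 26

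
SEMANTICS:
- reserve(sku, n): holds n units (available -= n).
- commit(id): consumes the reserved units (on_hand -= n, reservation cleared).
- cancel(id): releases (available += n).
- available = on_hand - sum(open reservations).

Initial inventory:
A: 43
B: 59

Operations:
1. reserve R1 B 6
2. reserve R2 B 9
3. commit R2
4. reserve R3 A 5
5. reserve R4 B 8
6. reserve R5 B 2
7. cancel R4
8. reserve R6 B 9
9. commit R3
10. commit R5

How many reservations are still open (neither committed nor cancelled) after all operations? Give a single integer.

Step 1: reserve R1 B 6 -> on_hand[A=43 B=59] avail[A=43 B=53] open={R1}
Step 2: reserve R2 B 9 -> on_hand[A=43 B=59] avail[A=43 B=44] open={R1,R2}
Step 3: commit R2 -> on_hand[A=43 B=50] avail[A=43 B=44] open={R1}
Step 4: reserve R3 A 5 -> on_hand[A=43 B=50] avail[A=38 B=44] open={R1,R3}
Step 5: reserve R4 B 8 -> on_hand[A=43 B=50] avail[A=38 B=36] open={R1,R3,R4}
Step 6: reserve R5 B 2 -> on_hand[A=43 B=50] avail[A=38 B=34] open={R1,R3,R4,R5}
Step 7: cancel R4 -> on_hand[A=43 B=50] avail[A=38 B=42] open={R1,R3,R5}
Step 8: reserve R6 B 9 -> on_hand[A=43 B=50] avail[A=38 B=33] open={R1,R3,R5,R6}
Step 9: commit R3 -> on_hand[A=38 B=50] avail[A=38 B=33] open={R1,R5,R6}
Step 10: commit R5 -> on_hand[A=38 B=48] avail[A=38 B=33] open={R1,R6}
Open reservations: ['R1', 'R6'] -> 2

Answer: 2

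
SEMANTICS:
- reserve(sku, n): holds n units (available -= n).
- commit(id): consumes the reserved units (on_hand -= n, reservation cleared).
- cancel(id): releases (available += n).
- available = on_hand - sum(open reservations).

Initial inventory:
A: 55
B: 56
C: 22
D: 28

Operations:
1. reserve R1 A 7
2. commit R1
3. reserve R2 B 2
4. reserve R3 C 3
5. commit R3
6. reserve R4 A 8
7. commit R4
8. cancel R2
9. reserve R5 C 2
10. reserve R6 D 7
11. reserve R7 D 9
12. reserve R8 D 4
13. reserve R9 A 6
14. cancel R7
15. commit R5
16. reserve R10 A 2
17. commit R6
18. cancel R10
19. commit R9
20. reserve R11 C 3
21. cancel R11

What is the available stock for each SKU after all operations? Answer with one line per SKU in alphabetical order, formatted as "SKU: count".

Step 1: reserve R1 A 7 -> on_hand[A=55 B=56 C=22 D=28] avail[A=48 B=56 C=22 D=28] open={R1}
Step 2: commit R1 -> on_hand[A=48 B=56 C=22 D=28] avail[A=48 B=56 C=22 D=28] open={}
Step 3: reserve R2 B 2 -> on_hand[A=48 B=56 C=22 D=28] avail[A=48 B=54 C=22 D=28] open={R2}
Step 4: reserve R3 C 3 -> on_hand[A=48 B=56 C=22 D=28] avail[A=48 B=54 C=19 D=28] open={R2,R3}
Step 5: commit R3 -> on_hand[A=48 B=56 C=19 D=28] avail[A=48 B=54 C=19 D=28] open={R2}
Step 6: reserve R4 A 8 -> on_hand[A=48 B=56 C=19 D=28] avail[A=40 B=54 C=19 D=28] open={R2,R4}
Step 7: commit R4 -> on_hand[A=40 B=56 C=19 D=28] avail[A=40 B=54 C=19 D=28] open={R2}
Step 8: cancel R2 -> on_hand[A=40 B=56 C=19 D=28] avail[A=40 B=56 C=19 D=28] open={}
Step 9: reserve R5 C 2 -> on_hand[A=40 B=56 C=19 D=28] avail[A=40 B=56 C=17 D=28] open={R5}
Step 10: reserve R6 D 7 -> on_hand[A=40 B=56 C=19 D=28] avail[A=40 B=56 C=17 D=21] open={R5,R6}
Step 11: reserve R7 D 9 -> on_hand[A=40 B=56 C=19 D=28] avail[A=40 B=56 C=17 D=12] open={R5,R6,R7}
Step 12: reserve R8 D 4 -> on_hand[A=40 B=56 C=19 D=28] avail[A=40 B=56 C=17 D=8] open={R5,R6,R7,R8}
Step 13: reserve R9 A 6 -> on_hand[A=40 B=56 C=19 D=28] avail[A=34 B=56 C=17 D=8] open={R5,R6,R7,R8,R9}
Step 14: cancel R7 -> on_hand[A=40 B=56 C=19 D=28] avail[A=34 B=56 C=17 D=17] open={R5,R6,R8,R9}
Step 15: commit R5 -> on_hand[A=40 B=56 C=17 D=28] avail[A=34 B=56 C=17 D=17] open={R6,R8,R9}
Step 16: reserve R10 A 2 -> on_hand[A=40 B=56 C=17 D=28] avail[A=32 B=56 C=17 D=17] open={R10,R6,R8,R9}
Step 17: commit R6 -> on_hand[A=40 B=56 C=17 D=21] avail[A=32 B=56 C=17 D=17] open={R10,R8,R9}
Step 18: cancel R10 -> on_hand[A=40 B=56 C=17 D=21] avail[A=34 B=56 C=17 D=17] open={R8,R9}
Step 19: commit R9 -> on_hand[A=34 B=56 C=17 D=21] avail[A=34 B=56 C=17 D=17] open={R8}
Step 20: reserve R11 C 3 -> on_hand[A=34 B=56 C=17 D=21] avail[A=34 B=56 C=14 D=17] open={R11,R8}
Step 21: cancel R11 -> on_hand[A=34 B=56 C=17 D=21] avail[A=34 B=56 C=17 D=17] open={R8}

Answer: A: 34
B: 56
C: 17
D: 17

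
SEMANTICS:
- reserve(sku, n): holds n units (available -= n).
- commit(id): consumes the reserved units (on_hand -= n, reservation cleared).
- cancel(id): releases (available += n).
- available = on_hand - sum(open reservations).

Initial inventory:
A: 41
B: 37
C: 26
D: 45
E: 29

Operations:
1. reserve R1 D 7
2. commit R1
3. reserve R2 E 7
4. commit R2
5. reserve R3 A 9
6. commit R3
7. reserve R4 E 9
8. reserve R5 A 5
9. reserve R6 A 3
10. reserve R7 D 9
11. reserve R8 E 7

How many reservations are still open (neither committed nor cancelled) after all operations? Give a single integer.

Step 1: reserve R1 D 7 -> on_hand[A=41 B=37 C=26 D=45 E=29] avail[A=41 B=37 C=26 D=38 E=29] open={R1}
Step 2: commit R1 -> on_hand[A=41 B=37 C=26 D=38 E=29] avail[A=41 B=37 C=26 D=38 E=29] open={}
Step 3: reserve R2 E 7 -> on_hand[A=41 B=37 C=26 D=38 E=29] avail[A=41 B=37 C=26 D=38 E=22] open={R2}
Step 4: commit R2 -> on_hand[A=41 B=37 C=26 D=38 E=22] avail[A=41 B=37 C=26 D=38 E=22] open={}
Step 5: reserve R3 A 9 -> on_hand[A=41 B=37 C=26 D=38 E=22] avail[A=32 B=37 C=26 D=38 E=22] open={R3}
Step 6: commit R3 -> on_hand[A=32 B=37 C=26 D=38 E=22] avail[A=32 B=37 C=26 D=38 E=22] open={}
Step 7: reserve R4 E 9 -> on_hand[A=32 B=37 C=26 D=38 E=22] avail[A=32 B=37 C=26 D=38 E=13] open={R4}
Step 8: reserve R5 A 5 -> on_hand[A=32 B=37 C=26 D=38 E=22] avail[A=27 B=37 C=26 D=38 E=13] open={R4,R5}
Step 9: reserve R6 A 3 -> on_hand[A=32 B=37 C=26 D=38 E=22] avail[A=24 B=37 C=26 D=38 E=13] open={R4,R5,R6}
Step 10: reserve R7 D 9 -> on_hand[A=32 B=37 C=26 D=38 E=22] avail[A=24 B=37 C=26 D=29 E=13] open={R4,R5,R6,R7}
Step 11: reserve R8 E 7 -> on_hand[A=32 B=37 C=26 D=38 E=22] avail[A=24 B=37 C=26 D=29 E=6] open={R4,R5,R6,R7,R8}
Open reservations: ['R4', 'R5', 'R6', 'R7', 'R8'] -> 5

Answer: 5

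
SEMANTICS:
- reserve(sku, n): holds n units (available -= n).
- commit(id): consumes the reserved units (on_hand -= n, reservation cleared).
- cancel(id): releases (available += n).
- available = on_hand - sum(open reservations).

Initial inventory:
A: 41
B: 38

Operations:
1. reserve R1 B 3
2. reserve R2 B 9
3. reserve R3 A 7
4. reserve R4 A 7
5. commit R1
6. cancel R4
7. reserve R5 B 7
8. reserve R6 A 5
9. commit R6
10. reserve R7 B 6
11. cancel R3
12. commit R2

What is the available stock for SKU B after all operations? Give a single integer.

Step 1: reserve R1 B 3 -> on_hand[A=41 B=38] avail[A=41 B=35] open={R1}
Step 2: reserve R2 B 9 -> on_hand[A=41 B=38] avail[A=41 B=26] open={R1,R2}
Step 3: reserve R3 A 7 -> on_hand[A=41 B=38] avail[A=34 B=26] open={R1,R2,R3}
Step 4: reserve R4 A 7 -> on_hand[A=41 B=38] avail[A=27 B=26] open={R1,R2,R3,R4}
Step 5: commit R1 -> on_hand[A=41 B=35] avail[A=27 B=26] open={R2,R3,R4}
Step 6: cancel R4 -> on_hand[A=41 B=35] avail[A=34 B=26] open={R2,R3}
Step 7: reserve R5 B 7 -> on_hand[A=41 B=35] avail[A=34 B=19] open={R2,R3,R5}
Step 8: reserve R6 A 5 -> on_hand[A=41 B=35] avail[A=29 B=19] open={R2,R3,R5,R6}
Step 9: commit R6 -> on_hand[A=36 B=35] avail[A=29 B=19] open={R2,R3,R5}
Step 10: reserve R7 B 6 -> on_hand[A=36 B=35] avail[A=29 B=13] open={R2,R3,R5,R7}
Step 11: cancel R3 -> on_hand[A=36 B=35] avail[A=36 B=13] open={R2,R5,R7}
Step 12: commit R2 -> on_hand[A=36 B=26] avail[A=36 B=13] open={R5,R7}
Final available[B] = 13

Answer: 13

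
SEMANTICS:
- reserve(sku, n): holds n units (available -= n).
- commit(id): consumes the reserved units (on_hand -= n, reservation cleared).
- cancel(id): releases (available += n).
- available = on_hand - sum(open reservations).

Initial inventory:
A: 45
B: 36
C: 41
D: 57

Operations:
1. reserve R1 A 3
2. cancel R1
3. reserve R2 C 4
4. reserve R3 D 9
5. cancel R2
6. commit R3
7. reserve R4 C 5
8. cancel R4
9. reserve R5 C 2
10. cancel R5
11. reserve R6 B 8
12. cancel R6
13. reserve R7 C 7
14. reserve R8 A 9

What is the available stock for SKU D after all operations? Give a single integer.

Step 1: reserve R1 A 3 -> on_hand[A=45 B=36 C=41 D=57] avail[A=42 B=36 C=41 D=57] open={R1}
Step 2: cancel R1 -> on_hand[A=45 B=36 C=41 D=57] avail[A=45 B=36 C=41 D=57] open={}
Step 3: reserve R2 C 4 -> on_hand[A=45 B=36 C=41 D=57] avail[A=45 B=36 C=37 D=57] open={R2}
Step 4: reserve R3 D 9 -> on_hand[A=45 B=36 C=41 D=57] avail[A=45 B=36 C=37 D=48] open={R2,R3}
Step 5: cancel R2 -> on_hand[A=45 B=36 C=41 D=57] avail[A=45 B=36 C=41 D=48] open={R3}
Step 6: commit R3 -> on_hand[A=45 B=36 C=41 D=48] avail[A=45 B=36 C=41 D=48] open={}
Step 7: reserve R4 C 5 -> on_hand[A=45 B=36 C=41 D=48] avail[A=45 B=36 C=36 D=48] open={R4}
Step 8: cancel R4 -> on_hand[A=45 B=36 C=41 D=48] avail[A=45 B=36 C=41 D=48] open={}
Step 9: reserve R5 C 2 -> on_hand[A=45 B=36 C=41 D=48] avail[A=45 B=36 C=39 D=48] open={R5}
Step 10: cancel R5 -> on_hand[A=45 B=36 C=41 D=48] avail[A=45 B=36 C=41 D=48] open={}
Step 11: reserve R6 B 8 -> on_hand[A=45 B=36 C=41 D=48] avail[A=45 B=28 C=41 D=48] open={R6}
Step 12: cancel R6 -> on_hand[A=45 B=36 C=41 D=48] avail[A=45 B=36 C=41 D=48] open={}
Step 13: reserve R7 C 7 -> on_hand[A=45 B=36 C=41 D=48] avail[A=45 B=36 C=34 D=48] open={R7}
Step 14: reserve R8 A 9 -> on_hand[A=45 B=36 C=41 D=48] avail[A=36 B=36 C=34 D=48] open={R7,R8}
Final available[D] = 48

Answer: 48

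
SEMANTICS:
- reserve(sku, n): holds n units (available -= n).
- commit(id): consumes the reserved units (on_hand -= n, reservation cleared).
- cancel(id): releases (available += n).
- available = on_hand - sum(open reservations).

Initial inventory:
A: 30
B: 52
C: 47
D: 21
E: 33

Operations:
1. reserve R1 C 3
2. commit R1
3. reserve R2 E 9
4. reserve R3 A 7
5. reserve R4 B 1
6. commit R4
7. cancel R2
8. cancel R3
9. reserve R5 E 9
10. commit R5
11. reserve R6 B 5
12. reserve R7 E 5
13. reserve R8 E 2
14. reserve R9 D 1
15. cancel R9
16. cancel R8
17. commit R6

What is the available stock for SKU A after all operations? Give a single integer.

Step 1: reserve R1 C 3 -> on_hand[A=30 B=52 C=47 D=21 E=33] avail[A=30 B=52 C=44 D=21 E=33] open={R1}
Step 2: commit R1 -> on_hand[A=30 B=52 C=44 D=21 E=33] avail[A=30 B=52 C=44 D=21 E=33] open={}
Step 3: reserve R2 E 9 -> on_hand[A=30 B=52 C=44 D=21 E=33] avail[A=30 B=52 C=44 D=21 E=24] open={R2}
Step 4: reserve R3 A 7 -> on_hand[A=30 B=52 C=44 D=21 E=33] avail[A=23 B=52 C=44 D=21 E=24] open={R2,R3}
Step 5: reserve R4 B 1 -> on_hand[A=30 B=52 C=44 D=21 E=33] avail[A=23 B=51 C=44 D=21 E=24] open={R2,R3,R4}
Step 6: commit R4 -> on_hand[A=30 B=51 C=44 D=21 E=33] avail[A=23 B=51 C=44 D=21 E=24] open={R2,R3}
Step 7: cancel R2 -> on_hand[A=30 B=51 C=44 D=21 E=33] avail[A=23 B=51 C=44 D=21 E=33] open={R3}
Step 8: cancel R3 -> on_hand[A=30 B=51 C=44 D=21 E=33] avail[A=30 B=51 C=44 D=21 E=33] open={}
Step 9: reserve R5 E 9 -> on_hand[A=30 B=51 C=44 D=21 E=33] avail[A=30 B=51 C=44 D=21 E=24] open={R5}
Step 10: commit R5 -> on_hand[A=30 B=51 C=44 D=21 E=24] avail[A=30 B=51 C=44 D=21 E=24] open={}
Step 11: reserve R6 B 5 -> on_hand[A=30 B=51 C=44 D=21 E=24] avail[A=30 B=46 C=44 D=21 E=24] open={R6}
Step 12: reserve R7 E 5 -> on_hand[A=30 B=51 C=44 D=21 E=24] avail[A=30 B=46 C=44 D=21 E=19] open={R6,R7}
Step 13: reserve R8 E 2 -> on_hand[A=30 B=51 C=44 D=21 E=24] avail[A=30 B=46 C=44 D=21 E=17] open={R6,R7,R8}
Step 14: reserve R9 D 1 -> on_hand[A=30 B=51 C=44 D=21 E=24] avail[A=30 B=46 C=44 D=20 E=17] open={R6,R7,R8,R9}
Step 15: cancel R9 -> on_hand[A=30 B=51 C=44 D=21 E=24] avail[A=30 B=46 C=44 D=21 E=17] open={R6,R7,R8}
Step 16: cancel R8 -> on_hand[A=30 B=51 C=44 D=21 E=24] avail[A=30 B=46 C=44 D=21 E=19] open={R6,R7}
Step 17: commit R6 -> on_hand[A=30 B=46 C=44 D=21 E=24] avail[A=30 B=46 C=44 D=21 E=19] open={R7}
Final available[A] = 30

Answer: 30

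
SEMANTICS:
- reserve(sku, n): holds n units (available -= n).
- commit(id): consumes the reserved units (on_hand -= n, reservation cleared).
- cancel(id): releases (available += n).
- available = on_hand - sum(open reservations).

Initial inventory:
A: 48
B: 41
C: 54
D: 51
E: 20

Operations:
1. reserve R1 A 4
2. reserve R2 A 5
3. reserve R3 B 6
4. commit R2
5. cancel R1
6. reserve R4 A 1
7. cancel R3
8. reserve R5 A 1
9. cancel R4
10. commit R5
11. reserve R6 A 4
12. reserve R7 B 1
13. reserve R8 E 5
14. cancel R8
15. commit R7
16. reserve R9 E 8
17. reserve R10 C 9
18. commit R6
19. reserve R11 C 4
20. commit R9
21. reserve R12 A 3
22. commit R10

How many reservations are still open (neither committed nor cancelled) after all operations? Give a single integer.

Step 1: reserve R1 A 4 -> on_hand[A=48 B=41 C=54 D=51 E=20] avail[A=44 B=41 C=54 D=51 E=20] open={R1}
Step 2: reserve R2 A 5 -> on_hand[A=48 B=41 C=54 D=51 E=20] avail[A=39 B=41 C=54 D=51 E=20] open={R1,R2}
Step 3: reserve R3 B 6 -> on_hand[A=48 B=41 C=54 D=51 E=20] avail[A=39 B=35 C=54 D=51 E=20] open={R1,R2,R3}
Step 4: commit R2 -> on_hand[A=43 B=41 C=54 D=51 E=20] avail[A=39 B=35 C=54 D=51 E=20] open={R1,R3}
Step 5: cancel R1 -> on_hand[A=43 B=41 C=54 D=51 E=20] avail[A=43 B=35 C=54 D=51 E=20] open={R3}
Step 6: reserve R4 A 1 -> on_hand[A=43 B=41 C=54 D=51 E=20] avail[A=42 B=35 C=54 D=51 E=20] open={R3,R4}
Step 7: cancel R3 -> on_hand[A=43 B=41 C=54 D=51 E=20] avail[A=42 B=41 C=54 D=51 E=20] open={R4}
Step 8: reserve R5 A 1 -> on_hand[A=43 B=41 C=54 D=51 E=20] avail[A=41 B=41 C=54 D=51 E=20] open={R4,R5}
Step 9: cancel R4 -> on_hand[A=43 B=41 C=54 D=51 E=20] avail[A=42 B=41 C=54 D=51 E=20] open={R5}
Step 10: commit R5 -> on_hand[A=42 B=41 C=54 D=51 E=20] avail[A=42 B=41 C=54 D=51 E=20] open={}
Step 11: reserve R6 A 4 -> on_hand[A=42 B=41 C=54 D=51 E=20] avail[A=38 B=41 C=54 D=51 E=20] open={R6}
Step 12: reserve R7 B 1 -> on_hand[A=42 B=41 C=54 D=51 E=20] avail[A=38 B=40 C=54 D=51 E=20] open={R6,R7}
Step 13: reserve R8 E 5 -> on_hand[A=42 B=41 C=54 D=51 E=20] avail[A=38 B=40 C=54 D=51 E=15] open={R6,R7,R8}
Step 14: cancel R8 -> on_hand[A=42 B=41 C=54 D=51 E=20] avail[A=38 B=40 C=54 D=51 E=20] open={R6,R7}
Step 15: commit R7 -> on_hand[A=42 B=40 C=54 D=51 E=20] avail[A=38 B=40 C=54 D=51 E=20] open={R6}
Step 16: reserve R9 E 8 -> on_hand[A=42 B=40 C=54 D=51 E=20] avail[A=38 B=40 C=54 D=51 E=12] open={R6,R9}
Step 17: reserve R10 C 9 -> on_hand[A=42 B=40 C=54 D=51 E=20] avail[A=38 B=40 C=45 D=51 E=12] open={R10,R6,R9}
Step 18: commit R6 -> on_hand[A=38 B=40 C=54 D=51 E=20] avail[A=38 B=40 C=45 D=51 E=12] open={R10,R9}
Step 19: reserve R11 C 4 -> on_hand[A=38 B=40 C=54 D=51 E=20] avail[A=38 B=40 C=41 D=51 E=12] open={R10,R11,R9}
Step 20: commit R9 -> on_hand[A=38 B=40 C=54 D=51 E=12] avail[A=38 B=40 C=41 D=51 E=12] open={R10,R11}
Step 21: reserve R12 A 3 -> on_hand[A=38 B=40 C=54 D=51 E=12] avail[A=35 B=40 C=41 D=51 E=12] open={R10,R11,R12}
Step 22: commit R10 -> on_hand[A=38 B=40 C=45 D=51 E=12] avail[A=35 B=40 C=41 D=51 E=12] open={R11,R12}
Open reservations: ['R11', 'R12'] -> 2

Answer: 2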